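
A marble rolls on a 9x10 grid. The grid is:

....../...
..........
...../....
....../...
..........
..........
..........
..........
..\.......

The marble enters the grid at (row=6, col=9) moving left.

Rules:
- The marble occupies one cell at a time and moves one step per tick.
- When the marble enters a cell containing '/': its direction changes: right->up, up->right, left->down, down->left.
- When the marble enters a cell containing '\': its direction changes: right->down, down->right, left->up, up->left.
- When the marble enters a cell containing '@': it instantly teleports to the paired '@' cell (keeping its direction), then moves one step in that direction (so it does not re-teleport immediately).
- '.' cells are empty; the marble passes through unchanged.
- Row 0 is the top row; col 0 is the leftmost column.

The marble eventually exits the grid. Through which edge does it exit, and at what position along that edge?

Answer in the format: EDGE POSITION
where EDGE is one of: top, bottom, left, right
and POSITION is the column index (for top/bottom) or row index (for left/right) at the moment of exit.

Step 1: enter (6,9), '.' pass, move left to (6,8)
Step 2: enter (6,8), '.' pass, move left to (6,7)
Step 3: enter (6,7), '.' pass, move left to (6,6)
Step 4: enter (6,6), '.' pass, move left to (6,5)
Step 5: enter (6,5), '.' pass, move left to (6,4)
Step 6: enter (6,4), '.' pass, move left to (6,3)
Step 7: enter (6,3), '.' pass, move left to (6,2)
Step 8: enter (6,2), '.' pass, move left to (6,1)
Step 9: enter (6,1), '.' pass, move left to (6,0)
Step 10: enter (6,0), '.' pass, move left to (6,-1)
Step 11: at (6,-1) — EXIT via left edge, pos 6

Answer: left 6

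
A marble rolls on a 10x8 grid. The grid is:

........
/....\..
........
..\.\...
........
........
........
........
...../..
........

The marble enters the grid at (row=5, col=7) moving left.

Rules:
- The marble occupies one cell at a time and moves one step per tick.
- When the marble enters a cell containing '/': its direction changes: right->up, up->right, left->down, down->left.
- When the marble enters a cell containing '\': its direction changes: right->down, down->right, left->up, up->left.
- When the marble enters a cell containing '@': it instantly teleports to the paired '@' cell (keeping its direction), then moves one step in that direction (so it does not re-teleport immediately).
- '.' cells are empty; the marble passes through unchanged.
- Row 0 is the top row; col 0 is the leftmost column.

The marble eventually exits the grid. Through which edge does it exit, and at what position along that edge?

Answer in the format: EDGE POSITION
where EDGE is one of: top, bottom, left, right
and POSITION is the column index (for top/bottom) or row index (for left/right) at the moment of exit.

Step 1: enter (5,7), '.' pass, move left to (5,6)
Step 2: enter (5,6), '.' pass, move left to (5,5)
Step 3: enter (5,5), '.' pass, move left to (5,4)
Step 4: enter (5,4), '.' pass, move left to (5,3)
Step 5: enter (5,3), '.' pass, move left to (5,2)
Step 6: enter (5,2), '.' pass, move left to (5,1)
Step 7: enter (5,1), '.' pass, move left to (5,0)
Step 8: enter (5,0), '.' pass, move left to (5,-1)
Step 9: at (5,-1) — EXIT via left edge, pos 5

Answer: left 5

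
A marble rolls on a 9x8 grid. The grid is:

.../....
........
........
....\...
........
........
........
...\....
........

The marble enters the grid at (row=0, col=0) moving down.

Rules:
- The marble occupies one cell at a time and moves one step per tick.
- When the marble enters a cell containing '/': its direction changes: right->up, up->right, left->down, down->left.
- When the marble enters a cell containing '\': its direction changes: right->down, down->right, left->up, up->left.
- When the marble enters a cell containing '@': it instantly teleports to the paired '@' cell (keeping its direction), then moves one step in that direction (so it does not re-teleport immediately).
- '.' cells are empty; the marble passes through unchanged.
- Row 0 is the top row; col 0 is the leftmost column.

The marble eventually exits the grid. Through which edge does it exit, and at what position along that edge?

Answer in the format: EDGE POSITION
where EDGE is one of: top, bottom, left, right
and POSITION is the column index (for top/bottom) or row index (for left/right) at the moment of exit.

Step 1: enter (0,0), '.' pass, move down to (1,0)
Step 2: enter (1,0), '.' pass, move down to (2,0)
Step 3: enter (2,0), '.' pass, move down to (3,0)
Step 4: enter (3,0), '.' pass, move down to (4,0)
Step 5: enter (4,0), '.' pass, move down to (5,0)
Step 6: enter (5,0), '.' pass, move down to (6,0)
Step 7: enter (6,0), '.' pass, move down to (7,0)
Step 8: enter (7,0), '.' pass, move down to (8,0)
Step 9: enter (8,0), '.' pass, move down to (9,0)
Step 10: at (9,0) — EXIT via bottom edge, pos 0

Answer: bottom 0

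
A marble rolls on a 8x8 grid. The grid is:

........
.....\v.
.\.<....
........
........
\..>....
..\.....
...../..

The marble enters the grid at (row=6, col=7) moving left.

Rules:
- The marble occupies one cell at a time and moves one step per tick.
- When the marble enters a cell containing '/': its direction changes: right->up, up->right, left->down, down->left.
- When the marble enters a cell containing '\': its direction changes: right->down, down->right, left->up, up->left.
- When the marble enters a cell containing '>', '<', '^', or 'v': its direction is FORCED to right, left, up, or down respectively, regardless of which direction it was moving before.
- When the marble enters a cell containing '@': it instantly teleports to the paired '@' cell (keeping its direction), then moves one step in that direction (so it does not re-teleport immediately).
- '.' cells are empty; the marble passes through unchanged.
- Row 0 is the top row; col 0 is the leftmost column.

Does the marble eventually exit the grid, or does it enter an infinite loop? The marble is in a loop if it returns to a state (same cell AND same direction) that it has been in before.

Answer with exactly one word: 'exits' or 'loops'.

Step 1: enter (6,7), '.' pass, move left to (6,6)
Step 2: enter (6,6), '.' pass, move left to (6,5)
Step 3: enter (6,5), '.' pass, move left to (6,4)
Step 4: enter (6,4), '.' pass, move left to (6,3)
Step 5: enter (6,3), '.' pass, move left to (6,2)
Step 6: enter (6,2), '\' deflects left->up, move up to (5,2)
Step 7: enter (5,2), '.' pass, move up to (4,2)
Step 8: enter (4,2), '.' pass, move up to (3,2)
Step 9: enter (3,2), '.' pass, move up to (2,2)
Step 10: enter (2,2), '.' pass, move up to (1,2)
Step 11: enter (1,2), '.' pass, move up to (0,2)
Step 12: enter (0,2), '.' pass, move up to (-1,2)
Step 13: at (-1,2) — EXIT via top edge, pos 2

Answer: exits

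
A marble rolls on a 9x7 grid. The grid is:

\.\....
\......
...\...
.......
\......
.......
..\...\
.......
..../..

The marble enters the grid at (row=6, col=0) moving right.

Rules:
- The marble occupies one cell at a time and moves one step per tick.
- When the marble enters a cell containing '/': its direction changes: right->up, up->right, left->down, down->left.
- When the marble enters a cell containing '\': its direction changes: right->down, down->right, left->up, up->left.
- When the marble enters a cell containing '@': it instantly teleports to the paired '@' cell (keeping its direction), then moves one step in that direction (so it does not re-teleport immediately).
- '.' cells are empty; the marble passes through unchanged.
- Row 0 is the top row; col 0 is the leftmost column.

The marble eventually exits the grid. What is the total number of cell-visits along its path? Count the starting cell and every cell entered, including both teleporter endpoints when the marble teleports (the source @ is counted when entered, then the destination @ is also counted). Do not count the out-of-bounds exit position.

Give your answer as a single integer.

Step 1: enter (6,0), '.' pass, move right to (6,1)
Step 2: enter (6,1), '.' pass, move right to (6,2)
Step 3: enter (6,2), '\' deflects right->down, move down to (7,2)
Step 4: enter (7,2), '.' pass, move down to (8,2)
Step 5: enter (8,2), '.' pass, move down to (9,2)
Step 6: at (9,2) — EXIT via bottom edge, pos 2
Path length (cell visits): 5

Answer: 5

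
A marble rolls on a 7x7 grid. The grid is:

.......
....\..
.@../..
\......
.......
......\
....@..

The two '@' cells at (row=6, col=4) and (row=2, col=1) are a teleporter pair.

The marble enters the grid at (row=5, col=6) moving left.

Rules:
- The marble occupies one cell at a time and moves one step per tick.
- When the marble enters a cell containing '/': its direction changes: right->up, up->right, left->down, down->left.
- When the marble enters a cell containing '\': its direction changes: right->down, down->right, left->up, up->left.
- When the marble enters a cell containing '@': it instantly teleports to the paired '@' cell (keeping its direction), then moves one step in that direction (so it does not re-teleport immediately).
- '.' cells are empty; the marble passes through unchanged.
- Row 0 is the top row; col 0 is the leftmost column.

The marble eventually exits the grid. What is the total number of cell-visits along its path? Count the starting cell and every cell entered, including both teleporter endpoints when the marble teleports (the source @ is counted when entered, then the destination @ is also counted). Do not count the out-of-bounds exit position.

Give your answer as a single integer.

Step 1: enter (5,6), '\' deflects left->up, move up to (4,6)
Step 2: enter (4,6), '.' pass, move up to (3,6)
Step 3: enter (3,6), '.' pass, move up to (2,6)
Step 4: enter (2,6), '.' pass, move up to (1,6)
Step 5: enter (1,6), '.' pass, move up to (0,6)
Step 6: enter (0,6), '.' pass, move up to (-1,6)
Step 7: at (-1,6) — EXIT via top edge, pos 6
Path length (cell visits): 6

Answer: 6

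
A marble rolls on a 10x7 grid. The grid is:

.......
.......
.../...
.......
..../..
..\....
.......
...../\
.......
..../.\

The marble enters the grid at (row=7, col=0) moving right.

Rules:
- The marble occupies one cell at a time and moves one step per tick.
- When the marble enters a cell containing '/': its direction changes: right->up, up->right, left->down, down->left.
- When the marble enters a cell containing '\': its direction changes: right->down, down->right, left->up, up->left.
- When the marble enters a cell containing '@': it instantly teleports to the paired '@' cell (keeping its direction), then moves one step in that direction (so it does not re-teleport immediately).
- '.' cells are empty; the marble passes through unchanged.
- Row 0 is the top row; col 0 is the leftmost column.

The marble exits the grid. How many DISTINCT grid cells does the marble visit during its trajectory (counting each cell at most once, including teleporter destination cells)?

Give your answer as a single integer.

Answer: 13

Derivation:
Step 1: enter (7,0), '.' pass, move right to (7,1)
Step 2: enter (7,1), '.' pass, move right to (7,2)
Step 3: enter (7,2), '.' pass, move right to (7,3)
Step 4: enter (7,3), '.' pass, move right to (7,4)
Step 5: enter (7,4), '.' pass, move right to (7,5)
Step 6: enter (7,5), '/' deflects right->up, move up to (6,5)
Step 7: enter (6,5), '.' pass, move up to (5,5)
Step 8: enter (5,5), '.' pass, move up to (4,5)
Step 9: enter (4,5), '.' pass, move up to (3,5)
Step 10: enter (3,5), '.' pass, move up to (2,5)
Step 11: enter (2,5), '.' pass, move up to (1,5)
Step 12: enter (1,5), '.' pass, move up to (0,5)
Step 13: enter (0,5), '.' pass, move up to (-1,5)
Step 14: at (-1,5) — EXIT via top edge, pos 5
Distinct cells visited: 13 (path length 13)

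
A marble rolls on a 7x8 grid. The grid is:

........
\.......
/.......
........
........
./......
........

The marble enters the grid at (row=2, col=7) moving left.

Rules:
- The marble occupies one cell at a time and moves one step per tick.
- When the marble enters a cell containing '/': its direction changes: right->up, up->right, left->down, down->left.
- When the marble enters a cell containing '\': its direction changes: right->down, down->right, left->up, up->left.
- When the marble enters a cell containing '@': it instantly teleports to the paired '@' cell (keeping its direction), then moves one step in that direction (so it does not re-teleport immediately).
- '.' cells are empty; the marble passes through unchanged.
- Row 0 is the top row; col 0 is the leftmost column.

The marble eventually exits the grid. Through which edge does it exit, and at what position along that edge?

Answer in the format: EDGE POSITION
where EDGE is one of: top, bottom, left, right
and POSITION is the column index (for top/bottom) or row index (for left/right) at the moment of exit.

Answer: bottom 0

Derivation:
Step 1: enter (2,7), '.' pass, move left to (2,6)
Step 2: enter (2,6), '.' pass, move left to (2,5)
Step 3: enter (2,5), '.' pass, move left to (2,4)
Step 4: enter (2,4), '.' pass, move left to (2,3)
Step 5: enter (2,3), '.' pass, move left to (2,2)
Step 6: enter (2,2), '.' pass, move left to (2,1)
Step 7: enter (2,1), '.' pass, move left to (2,0)
Step 8: enter (2,0), '/' deflects left->down, move down to (3,0)
Step 9: enter (3,0), '.' pass, move down to (4,0)
Step 10: enter (4,0), '.' pass, move down to (5,0)
Step 11: enter (5,0), '.' pass, move down to (6,0)
Step 12: enter (6,0), '.' pass, move down to (7,0)
Step 13: at (7,0) — EXIT via bottom edge, pos 0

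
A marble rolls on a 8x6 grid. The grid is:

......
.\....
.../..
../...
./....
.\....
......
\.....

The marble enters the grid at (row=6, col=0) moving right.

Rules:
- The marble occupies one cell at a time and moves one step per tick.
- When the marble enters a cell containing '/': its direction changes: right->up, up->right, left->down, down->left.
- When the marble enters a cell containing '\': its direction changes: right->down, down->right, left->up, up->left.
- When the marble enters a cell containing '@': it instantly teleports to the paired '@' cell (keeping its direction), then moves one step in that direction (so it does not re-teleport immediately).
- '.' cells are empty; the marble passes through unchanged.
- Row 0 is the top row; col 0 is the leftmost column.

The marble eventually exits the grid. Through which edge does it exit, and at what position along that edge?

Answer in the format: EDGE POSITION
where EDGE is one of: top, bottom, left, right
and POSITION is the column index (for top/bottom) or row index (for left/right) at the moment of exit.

Answer: right 6

Derivation:
Step 1: enter (6,0), '.' pass, move right to (6,1)
Step 2: enter (6,1), '.' pass, move right to (6,2)
Step 3: enter (6,2), '.' pass, move right to (6,3)
Step 4: enter (6,3), '.' pass, move right to (6,4)
Step 5: enter (6,4), '.' pass, move right to (6,5)
Step 6: enter (6,5), '.' pass, move right to (6,6)
Step 7: at (6,6) — EXIT via right edge, pos 6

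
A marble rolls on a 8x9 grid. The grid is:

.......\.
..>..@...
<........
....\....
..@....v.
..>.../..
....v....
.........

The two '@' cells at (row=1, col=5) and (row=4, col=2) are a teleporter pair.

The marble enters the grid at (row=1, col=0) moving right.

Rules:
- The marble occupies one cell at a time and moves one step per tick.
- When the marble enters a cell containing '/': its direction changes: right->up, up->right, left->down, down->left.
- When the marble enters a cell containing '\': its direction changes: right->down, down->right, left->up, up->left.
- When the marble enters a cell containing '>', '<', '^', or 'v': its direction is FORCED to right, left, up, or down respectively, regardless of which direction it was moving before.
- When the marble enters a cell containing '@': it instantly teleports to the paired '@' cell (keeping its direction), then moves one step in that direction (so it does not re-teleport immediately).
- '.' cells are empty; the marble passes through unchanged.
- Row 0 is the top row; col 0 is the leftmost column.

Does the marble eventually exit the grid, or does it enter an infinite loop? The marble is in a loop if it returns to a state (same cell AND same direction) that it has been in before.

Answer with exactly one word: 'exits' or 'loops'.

Answer: exits

Derivation:
Step 1: enter (1,0), '.' pass, move right to (1,1)
Step 2: enter (1,1), '.' pass, move right to (1,2)
Step 3: enter (1,2), '>' forces right->right, move right to (1,3)
Step 4: enter (1,3), '.' pass, move right to (1,4)
Step 5: enter (1,4), '.' pass, move right to (1,5)
Step 6: enter (1,5), '@' teleport (1,5)->(4,2), also enter (4,2), move right to (4,3)
Step 7: enter (4,3), '.' pass, move right to (4,4)
Step 8: enter (4,4), '.' pass, move right to (4,5)
Step 9: enter (4,5), '.' pass, move right to (4,6)
Step 10: enter (4,6), '.' pass, move right to (4,7)
Step 11: enter (4,7), 'v' forces right->down, move down to (5,7)
Step 12: enter (5,7), '.' pass, move down to (6,7)
Step 13: enter (6,7), '.' pass, move down to (7,7)
Step 14: enter (7,7), '.' pass, move down to (8,7)
Step 15: at (8,7) — EXIT via bottom edge, pos 7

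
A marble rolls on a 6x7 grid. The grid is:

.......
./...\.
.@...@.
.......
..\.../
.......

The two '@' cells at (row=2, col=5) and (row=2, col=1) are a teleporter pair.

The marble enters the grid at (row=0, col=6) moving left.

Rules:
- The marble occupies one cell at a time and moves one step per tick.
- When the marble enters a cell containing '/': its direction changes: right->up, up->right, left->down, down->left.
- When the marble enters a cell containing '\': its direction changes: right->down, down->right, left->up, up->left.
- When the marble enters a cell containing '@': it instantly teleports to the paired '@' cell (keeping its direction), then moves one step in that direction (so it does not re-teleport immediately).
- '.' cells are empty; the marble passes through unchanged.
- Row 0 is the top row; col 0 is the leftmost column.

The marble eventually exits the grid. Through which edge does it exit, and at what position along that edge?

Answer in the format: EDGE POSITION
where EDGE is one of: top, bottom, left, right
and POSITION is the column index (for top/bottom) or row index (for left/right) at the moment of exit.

Answer: left 0

Derivation:
Step 1: enter (0,6), '.' pass, move left to (0,5)
Step 2: enter (0,5), '.' pass, move left to (0,4)
Step 3: enter (0,4), '.' pass, move left to (0,3)
Step 4: enter (0,3), '.' pass, move left to (0,2)
Step 5: enter (0,2), '.' pass, move left to (0,1)
Step 6: enter (0,1), '.' pass, move left to (0,0)
Step 7: enter (0,0), '.' pass, move left to (0,-1)
Step 8: at (0,-1) — EXIT via left edge, pos 0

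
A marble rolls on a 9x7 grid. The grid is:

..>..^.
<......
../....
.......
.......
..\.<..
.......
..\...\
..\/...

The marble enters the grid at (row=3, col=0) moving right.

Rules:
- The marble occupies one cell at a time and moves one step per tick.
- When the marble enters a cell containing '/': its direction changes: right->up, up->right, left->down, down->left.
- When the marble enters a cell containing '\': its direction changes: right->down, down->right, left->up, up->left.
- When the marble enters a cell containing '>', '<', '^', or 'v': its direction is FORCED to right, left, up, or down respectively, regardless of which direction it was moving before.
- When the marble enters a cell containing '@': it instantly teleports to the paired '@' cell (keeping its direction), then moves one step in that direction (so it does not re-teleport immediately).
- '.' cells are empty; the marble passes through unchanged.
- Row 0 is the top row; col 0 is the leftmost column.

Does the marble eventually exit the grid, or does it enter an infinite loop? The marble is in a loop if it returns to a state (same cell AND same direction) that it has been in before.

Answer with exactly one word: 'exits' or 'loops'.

Answer: exits

Derivation:
Step 1: enter (3,0), '.' pass, move right to (3,1)
Step 2: enter (3,1), '.' pass, move right to (3,2)
Step 3: enter (3,2), '.' pass, move right to (3,3)
Step 4: enter (3,3), '.' pass, move right to (3,4)
Step 5: enter (3,4), '.' pass, move right to (3,5)
Step 6: enter (3,5), '.' pass, move right to (3,6)
Step 7: enter (3,6), '.' pass, move right to (3,7)
Step 8: at (3,7) — EXIT via right edge, pos 3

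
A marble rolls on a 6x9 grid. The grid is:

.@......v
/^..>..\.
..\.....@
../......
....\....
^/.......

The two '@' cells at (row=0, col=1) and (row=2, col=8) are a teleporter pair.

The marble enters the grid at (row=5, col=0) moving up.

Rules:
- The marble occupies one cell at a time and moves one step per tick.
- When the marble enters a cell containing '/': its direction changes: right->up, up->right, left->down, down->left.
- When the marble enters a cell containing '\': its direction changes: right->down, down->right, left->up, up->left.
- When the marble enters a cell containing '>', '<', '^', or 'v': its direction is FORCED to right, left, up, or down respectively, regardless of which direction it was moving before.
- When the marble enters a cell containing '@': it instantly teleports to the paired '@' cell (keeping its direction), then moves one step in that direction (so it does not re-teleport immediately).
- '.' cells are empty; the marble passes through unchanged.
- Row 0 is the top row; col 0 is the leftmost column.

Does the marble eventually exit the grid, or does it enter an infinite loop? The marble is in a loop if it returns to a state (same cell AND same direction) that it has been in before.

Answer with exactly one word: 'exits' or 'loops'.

Step 1: enter (5,0), '^' forces up->up, move up to (4,0)
Step 2: enter (4,0), '.' pass, move up to (3,0)
Step 3: enter (3,0), '.' pass, move up to (2,0)
Step 4: enter (2,0), '.' pass, move up to (1,0)
Step 5: enter (1,0), '/' deflects up->right, move right to (1,1)
Step 6: enter (1,1), '^' forces right->up, move up to (0,1)
Step 7: enter (0,1), '@' teleport (0,1)->(2,8), also enter (2,8), move up to (1,8)
Step 8: enter (1,8), '.' pass, move up to (0,8)
Step 9: enter (0,8), 'v' forces up->down, move down to (1,8)
Step 10: enter (1,8), '.' pass, move down to (2,8)
Step 11: enter (2,8), '@' teleport (2,8)->(0,1), also enter (0,1), move down to (1,1)
Step 12: enter (1,1), '^' forces down->up, move up to (0,1)
Step 13: at (0,1) dir=up — LOOP DETECTED (seen before)

Answer: loops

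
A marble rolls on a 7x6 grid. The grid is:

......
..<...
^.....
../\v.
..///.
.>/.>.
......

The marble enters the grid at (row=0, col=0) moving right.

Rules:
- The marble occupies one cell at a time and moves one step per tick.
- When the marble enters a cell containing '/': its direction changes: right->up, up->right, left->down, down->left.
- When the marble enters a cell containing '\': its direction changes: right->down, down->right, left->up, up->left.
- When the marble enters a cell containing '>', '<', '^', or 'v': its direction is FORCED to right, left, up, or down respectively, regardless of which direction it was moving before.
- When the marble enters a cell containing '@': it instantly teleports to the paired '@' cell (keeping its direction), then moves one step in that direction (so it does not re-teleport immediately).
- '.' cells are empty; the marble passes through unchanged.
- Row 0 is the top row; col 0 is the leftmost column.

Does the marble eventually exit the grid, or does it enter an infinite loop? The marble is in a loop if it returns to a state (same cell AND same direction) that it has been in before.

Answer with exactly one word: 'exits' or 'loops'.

Step 1: enter (0,0), '.' pass, move right to (0,1)
Step 2: enter (0,1), '.' pass, move right to (0,2)
Step 3: enter (0,2), '.' pass, move right to (0,3)
Step 4: enter (0,3), '.' pass, move right to (0,4)
Step 5: enter (0,4), '.' pass, move right to (0,5)
Step 6: enter (0,5), '.' pass, move right to (0,6)
Step 7: at (0,6) — EXIT via right edge, pos 0

Answer: exits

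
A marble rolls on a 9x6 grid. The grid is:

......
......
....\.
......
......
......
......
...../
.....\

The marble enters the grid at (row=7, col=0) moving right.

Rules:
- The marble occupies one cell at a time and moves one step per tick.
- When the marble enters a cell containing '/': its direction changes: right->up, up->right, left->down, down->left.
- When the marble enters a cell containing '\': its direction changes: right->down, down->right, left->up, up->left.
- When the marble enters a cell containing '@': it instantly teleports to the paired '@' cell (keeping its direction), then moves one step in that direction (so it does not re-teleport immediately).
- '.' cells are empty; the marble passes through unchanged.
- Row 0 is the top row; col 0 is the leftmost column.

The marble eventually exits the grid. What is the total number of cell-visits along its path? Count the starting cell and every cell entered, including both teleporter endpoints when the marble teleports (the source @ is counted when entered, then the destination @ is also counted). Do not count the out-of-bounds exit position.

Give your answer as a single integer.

Step 1: enter (7,0), '.' pass, move right to (7,1)
Step 2: enter (7,1), '.' pass, move right to (7,2)
Step 3: enter (7,2), '.' pass, move right to (7,3)
Step 4: enter (7,3), '.' pass, move right to (7,4)
Step 5: enter (7,4), '.' pass, move right to (7,5)
Step 6: enter (7,5), '/' deflects right->up, move up to (6,5)
Step 7: enter (6,5), '.' pass, move up to (5,5)
Step 8: enter (5,5), '.' pass, move up to (4,5)
Step 9: enter (4,5), '.' pass, move up to (3,5)
Step 10: enter (3,5), '.' pass, move up to (2,5)
Step 11: enter (2,5), '.' pass, move up to (1,5)
Step 12: enter (1,5), '.' pass, move up to (0,5)
Step 13: enter (0,5), '.' pass, move up to (-1,5)
Step 14: at (-1,5) — EXIT via top edge, pos 5
Path length (cell visits): 13

Answer: 13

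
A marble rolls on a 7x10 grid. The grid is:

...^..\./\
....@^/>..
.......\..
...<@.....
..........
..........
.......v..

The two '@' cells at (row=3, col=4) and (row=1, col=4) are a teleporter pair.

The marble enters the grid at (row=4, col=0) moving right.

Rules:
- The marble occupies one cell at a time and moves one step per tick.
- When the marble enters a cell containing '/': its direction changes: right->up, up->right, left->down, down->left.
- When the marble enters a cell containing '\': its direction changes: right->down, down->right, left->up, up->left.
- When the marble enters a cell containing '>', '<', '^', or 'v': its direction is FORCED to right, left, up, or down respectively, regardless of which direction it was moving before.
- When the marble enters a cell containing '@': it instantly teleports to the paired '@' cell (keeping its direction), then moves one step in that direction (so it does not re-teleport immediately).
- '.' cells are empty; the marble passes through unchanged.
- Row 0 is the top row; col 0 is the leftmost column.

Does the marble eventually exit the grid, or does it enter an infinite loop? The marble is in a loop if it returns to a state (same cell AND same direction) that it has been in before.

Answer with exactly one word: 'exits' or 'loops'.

Answer: exits

Derivation:
Step 1: enter (4,0), '.' pass, move right to (4,1)
Step 2: enter (4,1), '.' pass, move right to (4,2)
Step 3: enter (4,2), '.' pass, move right to (4,3)
Step 4: enter (4,3), '.' pass, move right to (4,4)
Step 5: enter (4,4), '.' pass, move right to (4,5)
Step 6: enter (4,5), '.' pass, move right to (4,6)
Step 7: enter (4,6), '.' pass, move right to (4,7)
Step 8: enter (4,7), '.' pass, move right to (4,8)
Step 9: enter (4,8), '.' pass, move right to (4,9)
Step 10: enter (4,9), '.' pass, move right to (4,10)
Step 11: at (4,10) — EXIT via right edge, pos 4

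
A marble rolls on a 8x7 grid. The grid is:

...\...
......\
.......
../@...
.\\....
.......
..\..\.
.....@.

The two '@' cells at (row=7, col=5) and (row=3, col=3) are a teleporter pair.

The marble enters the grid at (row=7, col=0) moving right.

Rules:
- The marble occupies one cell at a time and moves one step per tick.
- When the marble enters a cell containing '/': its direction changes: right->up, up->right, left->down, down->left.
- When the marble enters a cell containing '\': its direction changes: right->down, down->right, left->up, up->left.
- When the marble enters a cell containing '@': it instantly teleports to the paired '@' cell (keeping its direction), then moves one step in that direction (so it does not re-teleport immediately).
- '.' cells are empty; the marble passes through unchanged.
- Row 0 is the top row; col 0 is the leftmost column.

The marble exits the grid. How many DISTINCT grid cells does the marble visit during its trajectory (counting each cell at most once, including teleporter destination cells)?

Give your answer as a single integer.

Answer: 10

Derivation:
Step 1: enter (7,0), '.' pass, move right to (7,1)
Step 2: enter (7,1), '.' pass, move right to (7,2)
Step 3: enter (7,2), '.' pass, move right to (7,3)
Step 4: enter (7,3), '.' pass, move right to (7,4)
Step 5: enter (7,4), '.' pass, move right to (7,5)
Step 6: enter (7,5), '@' teleport (7,5)->(3,3), also enter (3,3), move right to (3,4)
Step 7: enter (3,4), '.' pass, move right to (3,5)
Step 8: enter (3,5), '.' pass, move right to (3,6)
Step 9: enter (3,6), '.' pass, move right to (3,7)
Step 10: at (3,7) — EXIT via right edge, pos 3
Distinct cells visited: 10 (path length 10)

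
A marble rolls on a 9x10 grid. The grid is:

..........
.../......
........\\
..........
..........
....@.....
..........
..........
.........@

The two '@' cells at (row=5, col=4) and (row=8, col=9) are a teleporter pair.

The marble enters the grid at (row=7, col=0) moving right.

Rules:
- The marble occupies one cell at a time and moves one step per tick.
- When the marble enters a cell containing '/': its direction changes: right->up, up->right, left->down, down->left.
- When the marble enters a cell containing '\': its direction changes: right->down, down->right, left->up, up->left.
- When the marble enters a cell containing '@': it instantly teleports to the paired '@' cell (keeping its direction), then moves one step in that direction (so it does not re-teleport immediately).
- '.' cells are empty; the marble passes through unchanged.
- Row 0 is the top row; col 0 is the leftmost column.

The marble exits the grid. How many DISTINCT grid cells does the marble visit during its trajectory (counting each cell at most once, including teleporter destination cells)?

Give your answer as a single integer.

Step 1: enter (7,0), '.' pass, move right to (7,1)
Step 2: enter (7,1), '.' pass, move right to (7,2)
Step 3: enter (7,2), '.' pass, move right to (7,3)
Step 4: enter (7,3), '.' pass, move right to (7,4)
Step 5: enter (7,4), '.' pass, move right to (7,5)
Step 6: enter (7,5), '.' pass, move right to (7,6)
Step 7: enter (7,6), '.' pass, move right to (7,7)
Step 8: enter (7,7), '.' pass, move right to (7,8)
Step 9: enter (7,8), '.' pass, move right to (7,9)
Step 10: enter (7,9), '.' pass, move right to (7,10)
Step 11: at (7,10) — EXIT via right edge, pos 7
Distinct cells visited: 10 (path length 10)

Answer: 10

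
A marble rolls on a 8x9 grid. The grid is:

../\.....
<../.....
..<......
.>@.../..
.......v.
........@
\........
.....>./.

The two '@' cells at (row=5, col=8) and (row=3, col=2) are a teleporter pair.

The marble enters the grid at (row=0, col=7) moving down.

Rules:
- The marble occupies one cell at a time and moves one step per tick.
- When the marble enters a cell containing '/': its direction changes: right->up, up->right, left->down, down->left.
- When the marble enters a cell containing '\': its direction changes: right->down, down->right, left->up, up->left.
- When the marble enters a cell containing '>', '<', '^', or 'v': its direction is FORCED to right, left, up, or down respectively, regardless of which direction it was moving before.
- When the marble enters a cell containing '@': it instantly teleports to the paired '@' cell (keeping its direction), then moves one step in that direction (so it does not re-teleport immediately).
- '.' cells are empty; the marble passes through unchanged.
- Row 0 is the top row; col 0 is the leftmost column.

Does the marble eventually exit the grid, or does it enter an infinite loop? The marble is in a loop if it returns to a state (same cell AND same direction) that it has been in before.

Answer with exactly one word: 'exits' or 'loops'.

Step 1: enter (0,7), '.' pass, move down to (1,7)
Step 2: enter (1,7), '.' pass, move down to (2,7)
Step 3: enter (2,7), '.' pass, move down to (3,7)
Step 4: enter (3,7), '.' pass, move down to (4,7)
Step 5: enter (4,7), 'v' forces down->down, move down to (5,7)
Step 6: enter (5,7), '.' pass, move down to (6,7)
Step 7: enter (6,7), '.' pass, move down to (7,7)
Step 8: enter (7,7), '/' deflects down->left, move left to (7,6)
Step 9: enter (7,6), '.' pass, move left to (7,5)
Step 10: enter (7,5), '>' forces left->right, move right to (7,6)
Step 11: enter (7,6), '.' pass, move right to (7,7)
Step 12: enter (7,7), '/' deflects right->up, move up to (6,7)
Step 13: enter (6,7), '.' pass, move up to (5,7)
Step 14: enter (5,7), '.' pass, move up to (4,7)
Step 15: enter (4,7), 'v' forces up->down, move down to (5,7)
Step 16: at (5,7) dir=down — LOOP DETECTED (seen before)

Answer: loops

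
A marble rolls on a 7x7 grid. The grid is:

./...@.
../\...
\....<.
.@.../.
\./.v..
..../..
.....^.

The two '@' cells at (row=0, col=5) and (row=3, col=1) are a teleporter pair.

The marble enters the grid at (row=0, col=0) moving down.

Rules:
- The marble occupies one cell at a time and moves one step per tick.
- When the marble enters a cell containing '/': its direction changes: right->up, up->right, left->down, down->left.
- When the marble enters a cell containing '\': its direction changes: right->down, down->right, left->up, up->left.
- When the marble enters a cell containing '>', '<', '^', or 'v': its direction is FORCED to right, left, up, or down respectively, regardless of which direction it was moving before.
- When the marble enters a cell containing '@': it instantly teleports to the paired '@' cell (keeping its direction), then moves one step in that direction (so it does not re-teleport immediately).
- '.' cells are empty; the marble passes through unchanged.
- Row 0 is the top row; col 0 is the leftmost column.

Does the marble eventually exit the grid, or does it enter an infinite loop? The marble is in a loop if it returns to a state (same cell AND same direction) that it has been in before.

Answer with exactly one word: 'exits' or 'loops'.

Answer: exits

Derivation:
Step 1: enter (0,0), '.' pass, move down to (1,0)
Step 2: enter (1,0), '.' pass, move down to (2,0)
Step 3: enter (2,0), '\' deflects down->right, move right to (2,1)
Step 4: enter (2,1), '.' pass, move right to (2,2)
Step 5: enter (2,2), '.' pass, move right to (2,3)
Step 6: enter (2,3), '.' pass, move right to (2,4)
Step 7: enter (2,4), '.' pass, move right to (2,5)
Step 8: enter (2,5), '<' forces right->left, move left to (2,4)
Step 9: enter (2,4), '.' pass, move left to (2,3)
Step 10: enter (2,3), '.' pass, move left to (2,2)
Step 11: enter (2,2), '.' pass, move left to (2,1)
Step 12: enter (2,1), '.' pass, move left to (2,0)
Step 13: enter (2,0), '\' deflects left->up, move up to (1,0)
Step 14: enter (1,0), '.' pass, move up to (0,0)
Step 15: enter (0,0), '.' pass, move up to (-1,0)
Step 16: at (-1,0) — EXIT via top edge, pos 0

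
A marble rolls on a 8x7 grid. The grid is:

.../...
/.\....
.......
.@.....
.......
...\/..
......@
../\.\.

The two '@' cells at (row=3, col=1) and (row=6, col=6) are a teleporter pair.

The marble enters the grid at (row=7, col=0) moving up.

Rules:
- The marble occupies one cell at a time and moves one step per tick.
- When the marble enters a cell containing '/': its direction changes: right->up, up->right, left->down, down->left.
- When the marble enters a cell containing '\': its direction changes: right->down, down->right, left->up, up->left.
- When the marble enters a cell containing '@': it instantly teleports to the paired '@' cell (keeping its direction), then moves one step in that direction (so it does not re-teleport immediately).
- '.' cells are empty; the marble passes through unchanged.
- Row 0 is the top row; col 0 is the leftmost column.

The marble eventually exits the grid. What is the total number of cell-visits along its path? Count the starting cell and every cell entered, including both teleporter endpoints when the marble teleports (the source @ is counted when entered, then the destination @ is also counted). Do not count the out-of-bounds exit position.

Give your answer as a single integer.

Step 1: enter (7,0), '.' pass, move up to (6,0)
Step 2: enter (6,0), '.' pass, move up to (5,0)
Step 3: enter (5,0), '.' pass, move up to (4,0)
Step 4: enter (4,0), '.' pass, move up to (3,0)
Step 5: enter (3,0), '.' pass, move up to (2,0)
Step 6: enter (2,0), '.' pass, move up to (1,0)
Step 7: enter (1,0), '/' deflects up->right, move right to (1,1)
Step 8: enter (1,1), '.' pass, move right to (1,2)
Step 9: enter (1,2), '\' deflects right->down, move down to (2,2)
Step 10: enter (2,2), '.' pass, move down to (3,2)
Step 11: enter (3,2), '.' pass, move down to (4,2)
Step 12: enter (4,2), '.' pass, move down to (5,2)
Step 13: enter (5,2), '.' pass, move down to (6,2)
Step 14: enter (6,2), '.' pass, move down to (7,2)
Step 15: enter (7,2), '/' deflects down->left, move left to (7,1)
Step 16: enter (7,1), '.' pass, move left to (7,0)
Step 17: enter (7,0), '.' pass, move left to (7,-1)
Step 18: at (7,-1) — EXIT via left edge, pos 7
Path length (cell visits): 17

Answer: 17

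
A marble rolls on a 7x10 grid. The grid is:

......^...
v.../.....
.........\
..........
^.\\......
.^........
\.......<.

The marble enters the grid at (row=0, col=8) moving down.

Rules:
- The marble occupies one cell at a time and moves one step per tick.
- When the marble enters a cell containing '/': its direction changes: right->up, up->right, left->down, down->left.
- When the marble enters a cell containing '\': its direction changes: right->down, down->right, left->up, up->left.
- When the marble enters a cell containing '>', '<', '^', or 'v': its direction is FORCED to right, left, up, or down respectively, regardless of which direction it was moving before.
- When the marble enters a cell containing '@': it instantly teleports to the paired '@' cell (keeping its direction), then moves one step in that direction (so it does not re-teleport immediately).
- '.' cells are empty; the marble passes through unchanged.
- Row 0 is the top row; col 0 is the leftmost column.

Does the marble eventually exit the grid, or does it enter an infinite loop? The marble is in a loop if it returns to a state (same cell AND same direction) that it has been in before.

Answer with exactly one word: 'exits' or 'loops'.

Step 1: enter (0,8), '.' pass, move down to (1,8)
Step 2: enter (1,8), '.' pass, move down to (2,8)
Step 3: enter (2,8), '.' pass, move down to (3,8)
Step 4: enter (3,8), '.' pass, move down to (4,8)
Step 5: enter (4,8), '.' pass, move down to (5,8)
Step 6: enter (5,8), '.' pass, move down to (6,8)
Step 7: enter (6,8), '<' forces down->left, move left to (6,7)
Step 8: enter (6,7), '.' pass, move left to (6,6)
Step 9: enter (6,6), '.' pass, move left to (6,5)
Step 10: enter (6,5), '.' pass, move left to (6,4)
Step 11: enter (6,4), '.' pass, move left to (6,3)
Step 12: enter (6,3), '.' pass, move left to (6,2)
Step 13: enter (6,2), '.' pass, move left to (6,1)
Step 14: enter (6,1), '.' pass, move left to (6,0)
Step 15: enter (6,0), '\' deflects left->up, move up to (5,0)
Step 16: enter (5,0), '.' pass, move up to (4,0)
Step 17: enter (4,0), '^' forces up->up, move up to (3,0)
Step 18: enter (3,0), '.' pass, move up to (2,0)
Step 19: enter (2,0), '.' pass, move up to (1,0)
Step 20: enter (1,0), 'v' forces up->down, move down to (2,0)
Step 21: enter (2,0), '.' pass, move down to (3,0)
Step 22: enter (3,0), '.' pass, move down to (4,0)
Step 23: enter (4,0), '^' forces down->up, move up to (3,0)
Step 24: at (3,0) dir=up — LOOP DETECTED (seen before)

Answer: loops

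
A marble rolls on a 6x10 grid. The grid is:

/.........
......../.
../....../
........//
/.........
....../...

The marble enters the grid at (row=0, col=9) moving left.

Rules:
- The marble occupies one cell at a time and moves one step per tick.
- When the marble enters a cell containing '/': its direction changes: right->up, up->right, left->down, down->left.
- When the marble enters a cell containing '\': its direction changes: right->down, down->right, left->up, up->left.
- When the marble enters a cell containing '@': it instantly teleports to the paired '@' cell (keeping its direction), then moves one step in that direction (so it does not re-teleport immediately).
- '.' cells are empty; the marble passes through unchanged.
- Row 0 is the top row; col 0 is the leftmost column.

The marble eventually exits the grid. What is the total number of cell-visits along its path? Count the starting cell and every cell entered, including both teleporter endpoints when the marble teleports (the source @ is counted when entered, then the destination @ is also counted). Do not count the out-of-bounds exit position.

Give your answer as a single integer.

Answer: 14

Derivation:
Step 1: enter (0,9), '.' pass, move left to (0,8)
Step 2: enter (0,8), '.' pass, move left to (0,7)
Step 3: enter (0,7), '.' pass, move left to (0,6)
Step 4: enter (0,6), '.' pass, move left to (0,5)
Step 5: enter (0,5), '.' pass, move left to (0,4)
Step 6: enter (0,4), '.' pass, move left to (0,3)
Step 7: enter (0,3), '.' pass, move left to (0,2)
Step 8: enter (0,2), '.' pass, move left to (0,1)
Step 9: enter (0,1), '.' pass, move left to (0,0)
Step 10: enter (0,0), '/' deflects left->down, move down to (1,0)
Step 11: enter (1,0), '.' pass, move down to (2,0)
Step 12: enter (2,0), '.' pass, move down to (3,0)
Step 13: enter (3,0), '.' pass, move down to (4,0)
Step 14: enter (4,0), '/' deflects down->left, move left to (4,-1)
Step 15: at (4,-1) — EXIT via left edge, pos 4
Path length (cell visits): 14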